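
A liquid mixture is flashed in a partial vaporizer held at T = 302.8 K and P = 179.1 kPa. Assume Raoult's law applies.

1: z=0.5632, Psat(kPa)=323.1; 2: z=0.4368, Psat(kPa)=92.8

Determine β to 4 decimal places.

β = 0.6255

Raoult's law: Kᵢ = Pᵢˢᵃᵗ/P = Pᵢˢᵃᵗ/179.1.
  K_1 = 323.1/179.1 = 1.804020, K_2 = 92.8/179.1 = 0.518146
Rachford–Rice: g(β) = Σ zᵢ(Kᵢ−1)/(1+β(Kᵢ−1)) = 0.
Check two-phase: ΣzᵢKᵢ = 1.2424 > 1 and Σzᵢ/Kᵢ = 1.1552 > 1, so g(0) = 0.2424 > 0 and g(1) = -0.1552 < 0.
Binary case is linear: z₁(K₁−1)(1+β(K₂−1)) + z₂(K₂−1)(1+β(K₁−1)) = 0
⇒ β = [z₁(K₁−1)+z₂(K₂−1)] / [−(K₁−1)(K₂−1)] = 0.24235/0.38742 = 0.6255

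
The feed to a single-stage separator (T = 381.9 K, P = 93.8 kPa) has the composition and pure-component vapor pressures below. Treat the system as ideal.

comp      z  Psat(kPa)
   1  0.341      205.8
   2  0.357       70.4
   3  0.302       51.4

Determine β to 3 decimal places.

β = 0.429

Raoult's law: Kᵢ = Pᵢˢᵃᵗ/P = Pᵢˢᵃᵗ/93.8.
  K_1 = 205.8/93.8 = 2.19403, K_2 = 70.4/93.8 = 0.75053, K_3 = 51.4/93.8 = 0.54797
Newton–Raphson from β = 0.5:
  β = 0.500: g = -0.0232, g' = -0.323 → β = 0.428
  β = 0.428: g = 0.0004, g' = -0.336 → β = 0.429
Converged at β = 0.429.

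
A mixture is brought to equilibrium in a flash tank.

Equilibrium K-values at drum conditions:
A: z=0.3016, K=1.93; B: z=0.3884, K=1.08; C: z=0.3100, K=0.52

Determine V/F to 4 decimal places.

V/F = 0.6028

Rachford–Rice: g(V/F) = Σ zᵢ(Kᵢ−1)/(1+V/F(Kᵢ−1)) = 0.
Feasibility: ΣzᵢKᵢ = 1.1628, Σzᵢ/Kᵢ = 1.1121 — both > 1, two phases present.
Newton iteration, V/F⁰ = 0.5:
  V/F = 0.5000: g = 0.02555, g' = -0.2475 → V/F = 0.6032
  V/F = 0.6032: g = -0.00012, g' = -0.2508 → V/F = 0.6028
Converged at V/F = 0.6028.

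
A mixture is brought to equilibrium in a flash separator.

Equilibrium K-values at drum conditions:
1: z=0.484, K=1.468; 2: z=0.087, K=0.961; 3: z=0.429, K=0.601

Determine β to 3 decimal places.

Rachford–Rice: g(β) = Σ zᵢ(Kᵢ−1)/(1+β(Kᵢ−1)) = 0.
Feasibility: ΣzᵢKᵢ = 1.052, Σzᵢ/Kᵢ = 1.134 — both > 1, two phases present.
Newton–Raphson from β = 0.47:
  β = 0.470: g = -0.0285, g' = -0.175 → β = 0.307
  β = 0.307: g = -0.0005, g' = -0.170 → β = 0.304
Converged at β = 0.304.

β = 0.304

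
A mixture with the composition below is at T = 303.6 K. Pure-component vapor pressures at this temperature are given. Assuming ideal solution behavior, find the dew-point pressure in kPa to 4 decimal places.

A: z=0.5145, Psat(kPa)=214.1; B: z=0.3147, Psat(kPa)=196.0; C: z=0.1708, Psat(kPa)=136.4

At the dew point ψ → 1, so Σzᵢ/Kᵢ = 1 with Kᵢ = Pᵢˢᵃᵗ/P ⇒ 1/P = Σzᵢ/Pᵢˢᵃᵗ.
1/P = 0.5145/214.1 + 0.3147/196.0 + 0.1708/136.4 = 0.0052609 ⇒ P = 190.0817 kPa

Pdew = 190.0817 kPa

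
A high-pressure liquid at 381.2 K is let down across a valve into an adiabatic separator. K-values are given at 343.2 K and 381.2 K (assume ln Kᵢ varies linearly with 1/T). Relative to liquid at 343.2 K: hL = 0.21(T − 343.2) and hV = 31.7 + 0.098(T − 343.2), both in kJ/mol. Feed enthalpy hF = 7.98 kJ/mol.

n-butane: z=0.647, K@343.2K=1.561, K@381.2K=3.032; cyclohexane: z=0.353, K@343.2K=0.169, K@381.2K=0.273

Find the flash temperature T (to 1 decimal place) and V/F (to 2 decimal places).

Adiabatic flash: solve Rachford–Rice at each trial T, then check hF = ψ·hV(T) + (1−ψ)·hL(T).
  T = 343.2 K: K = (1.561, 0.169), RR gives ψ = 0.149, H_out = 4.734 kJ/mol
  T = 381.2 K: K = (3.032, 0.273), RR gives ψ = 0.716, H_out = 27.636 kJ/mol
  T = 362.2 K: K = (2.214, 0.218), RR gives ψ = 0.536, H_out = 19.841 kJ/mol
  T = 352.7 K: K = (1.868, 0.192), RR gives ψ = 0.394, H_out = 14.075 kJ/mol
  T = 347.9 K: K = (1.708, 0.180), RR gives ψ = 0.291, H_out = 10.051 kJ/mol
  T = 345.5 K: K = (1.632, 0.175), RR gives ψ = 0.225, H_out = 7.558 kJ/mol
Linear interpolation between T = 345.5 (H_out = 7.558) and T = 347.9 (H_out = 10.051) on hF = 7.98 gives T ≈ 345.9 K, at which ψ = 0.24.

T = 345.9 K, V/F = 0.24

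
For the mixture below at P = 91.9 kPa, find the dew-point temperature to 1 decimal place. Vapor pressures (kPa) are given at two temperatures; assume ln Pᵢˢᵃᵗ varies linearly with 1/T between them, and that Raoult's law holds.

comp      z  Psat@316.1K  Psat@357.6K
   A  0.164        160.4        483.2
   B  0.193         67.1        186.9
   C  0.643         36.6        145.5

T = 336.3 K

Dew-point temperature: Σzᵢ·P/Pᵢˢᵃᵗ(T) = 1. Interpolate ln Pᵢˢᵃᵗ = aᵢ + bᵢ/T.
  T = 316.1 K: ΣzᵢP/Pᵢˢᵃᵗ = 1.9728
  T = 357.6 K: ΣzᵢP/Pᵢˢᵃᵗ = 0.5322
  T = 336.9 K: ΣzᵢP/Pᵢˢᵃᵗ = 0.9803
  T = 326.5 K: ΣzᵢP/Pᵢˢᵃᵗ = 1.3744
  T = 331.7 K: ΣzᵢP/Pᵢˢᵃᵗ = 1.1575
  T = 334.3 K: ΣzᵢP/Pᵢˢᵃᵗ = 1.0645
Interpolating between 334.3 K and 336.9 K gives T ≈ 336.3 K.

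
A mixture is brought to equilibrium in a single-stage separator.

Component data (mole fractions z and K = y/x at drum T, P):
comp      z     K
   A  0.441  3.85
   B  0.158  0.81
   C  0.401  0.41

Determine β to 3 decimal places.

β = 0.678

Material balance + equilibrium reduce to Σ zᵢ(Kᵢ−1)/(1+β(Kᵢ−1)) = 0.
Feasibility: ΣzᵢKᵢ = 1.990, Σzᵢ/Kᵢ = 1.288 — both > 1, two phases present.
Newton–Raphson from β = 0.5:
  β = 0.500: g = 0.1495, g' = -0.897 → β = 0.667
  β = 0.667: g = 0.0090, g' = -0.813 → β = 0.678
Converged at β = 0.678.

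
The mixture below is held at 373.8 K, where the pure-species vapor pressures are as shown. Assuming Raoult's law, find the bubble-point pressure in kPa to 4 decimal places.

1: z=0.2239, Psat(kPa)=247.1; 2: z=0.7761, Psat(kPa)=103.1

Pbub = 135.3416 kPa

At the bubble point ψ → 0, so ΣzᵢKᵢ = 1 with Kᵢ = Pᵢˢᵃᵗ/P ⇒ P = ΣzᵢPᵢˢᵃᵗ.
P = 0.2239·247.1 + 0.7761·103.1 = 135.3416 kPa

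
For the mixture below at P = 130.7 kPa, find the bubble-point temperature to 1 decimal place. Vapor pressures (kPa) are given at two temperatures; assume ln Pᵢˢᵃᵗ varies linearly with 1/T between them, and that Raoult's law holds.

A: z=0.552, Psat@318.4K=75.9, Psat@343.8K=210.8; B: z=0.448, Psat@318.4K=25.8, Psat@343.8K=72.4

Bubble-point temperature: ΣzᵢPᵢˢᵃᵗ(T) = P. Interpolate ln Pᵢˢᵃᵗ = aᵢ + bᵢ/T.
  T = 318.4 K: ΣzᵢPᵢˢᵃᵗ = 53.46 kPa
  T = 343.8 K: ΣzᵢPᵢˢᵃᵗ = 148.80 kPa
  T = 331.1 K: ΣzᵢPᵢˢᵃᵗ = 90.95 kPa
  T = 337.5 K: ΣzᵢPᵢˢᵃᵗ = 117.10 kPa
  T = 340.6 K: ΣzᵢPᵢˢᵃᵗ = 131.90 kPa
  T = 339.1 K: ΣzᵢPᵢˢᵃᵗ = 124.55 kPa
Interpolating between 339.1 K and 340.6 K gives T ≈ 340.4 K.

T = 340.4 K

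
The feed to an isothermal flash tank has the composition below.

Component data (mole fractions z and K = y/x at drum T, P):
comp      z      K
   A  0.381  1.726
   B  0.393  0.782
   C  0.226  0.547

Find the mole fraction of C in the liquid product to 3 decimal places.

Rachford–Rice: g(β) = Σ zᵢ(Kᵢ−1)/(1+β(Kᵢ−1)) = 0.
g(0) = ΣzᵢKᵢ − 1 = 0.089 and g(1) = 1 − Σzᵢ/Kᵢ = -0.136, so a root lies in (0, 1).
Newton iteration, β⁰ = 0.51:
  β = 0.510: g = -0.0277, g' = -0.209 → β = 0.378
  β = 0.378: g = 0.0002, g' = -0.213 → β = 0.379
Converged at β = 0.379.
Compositions from xᵢ = zᵢ/(1+β(Kᵢ−1)), yᵢ = Kᵢxᵢ:
  A: x = 0.299, y = 0.516
  B: x = 0.428, y = 0.335
  C: x = 0.273, y = 0.149

x_C = 0.273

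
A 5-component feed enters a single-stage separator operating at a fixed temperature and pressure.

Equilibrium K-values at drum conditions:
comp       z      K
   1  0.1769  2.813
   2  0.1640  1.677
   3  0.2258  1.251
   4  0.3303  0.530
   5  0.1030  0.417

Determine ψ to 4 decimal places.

Material balance + equilibrium reduce to Σ zᵢ(Kᵢ−1)/(1+ψ(Kᵢ−1)) = 0.
Check two-phase: ΣzᵢKᵢ = 1.2731 > 1 and Σzᵢ/Kᵢ = 1.2114 > 1, so g(0) = 0.2731 > 0 and g(1) = -0.2114 < 0.
Iterate (Newton) starting at ψ = 0.55:
  ψ = 0.5500: g = -0.00646, g' = -0.4052 → ψ = 0.5341
Converged at ψ = 0.5341.

ψ = 0.5341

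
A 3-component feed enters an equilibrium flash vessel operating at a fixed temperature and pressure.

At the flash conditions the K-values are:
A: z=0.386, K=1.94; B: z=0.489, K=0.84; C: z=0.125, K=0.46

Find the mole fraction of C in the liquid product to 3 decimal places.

x_C = 0.219

Let β = V/F and solve Σ zᵢ(Kᵢ−1)/(1+β(Kᵢ−1)) = 0.
Check two-phase: ΣzᵢKᵢ = 1.217 > 1 and Σzᵢ/Kᵢ = 1.053 > 1, so g(0) = 0.217 > 0 and g(1) = -0.053 < 0.
Newton iteration, β⁰ = 0.5:
  β = 0.500: g = 0.0693, g' = -0.241 → β = 0.788
  β = 0.788: g = 0.0015, g' = -0.239 → β = 0.794
Converged at β = 0.794.
Compositions from xᵢ = zᵢ/(1+β(Kᵢ−1)), yᵢ = Kᵢxᵢ:
  A: x = 0.221, y = 0.429
  B: x = 0.560, y = 0.471
  C: x = 0.219, y = 0.101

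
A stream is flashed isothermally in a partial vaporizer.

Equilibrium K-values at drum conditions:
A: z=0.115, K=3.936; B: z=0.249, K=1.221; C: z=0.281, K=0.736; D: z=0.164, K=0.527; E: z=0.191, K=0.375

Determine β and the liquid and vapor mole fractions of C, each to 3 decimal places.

Material balance + equilibrium reduce to Σ zᵢ(Kᵢ−1)/(1+β(Kᵢ−1)) = 0.
g(0) = ΣzᵢKᵢ − 1 = 0.122 and g(1) = 1 − Σzᵢ/Kᵢ = -0.435, so a root lies in (0, 1).
Iterate (Newton) starting at β = 0.5:
  β = 0.500: g = -0.1743, g' = -0.419 → β = 0.084
  β = 0.084: g = 0.0420, g' = -0.792 → β = 0.137
  β = 0.137: g = 0.0035, g' = -0.667 → β = 0.143
Converged at β = 0.143.
Compositions from xᵢ = zᵢ/(1+β(Kᵢ−1)), yᵢ = Kᵢxᵢ:
  A: x = 0.081, y = 0.319
  B: x = 0.241, y = 0.295
  C: x = 0.292, y = 0.215
  D: x = 0.176, y = 0.093
  E: x = 0.210, y = 0.079

β = 0.143, x_C = 0.292, y_C = 0.215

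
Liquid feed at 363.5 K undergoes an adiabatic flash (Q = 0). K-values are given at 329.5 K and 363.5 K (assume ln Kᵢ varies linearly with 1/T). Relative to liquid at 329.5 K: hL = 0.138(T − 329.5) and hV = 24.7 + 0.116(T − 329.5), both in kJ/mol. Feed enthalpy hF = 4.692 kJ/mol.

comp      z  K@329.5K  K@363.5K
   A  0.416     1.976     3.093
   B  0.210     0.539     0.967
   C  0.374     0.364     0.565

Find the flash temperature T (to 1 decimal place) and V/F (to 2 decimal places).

T = 331.6 K, V/F = 0.18

Adiabatic flash: solve Rachford–Rice at each trial T, then check hF = ψ·hV(T) + (1−ψ)·hL(T).
  T = 329.5 K: K = (1.976, 0.539, 0.364), RR gives ψ = 0.126, H_out = 3.121 kJ/mol
  T = 363.5 K: K = (3.093, 0.967, 0.565), RR gives ψ = 0.967, H_out = 27.851 kJ/mol
  T = 346.5 K: K = (2.500, 0.732, 0.458), RR gives ψ = 0.526, H_out = 15.146 kJ/mol
  T = 338.0 K: K = (2.229, 0.631, 0.410), RR gives ψ = 0.332, H_out = 9.316 kJ/mol
  T = 333.8 K: K = (2.102, 0.584, 0.387), RR gives ψ = 0.234, H_out = 6.345 kJ/mol
  T = 331.6 K: K = (2.037, 0.561, 0.375), RR gives ψ = 0.180, H_out = 4.725 kJ/mol
Linear interpolation between T = 329.5 (H_out = 3.121) and T = 331.6 (H_out = 4.725) on hF = 4.692 gives T ≈ 331.6 K, at which ψ = 0.18.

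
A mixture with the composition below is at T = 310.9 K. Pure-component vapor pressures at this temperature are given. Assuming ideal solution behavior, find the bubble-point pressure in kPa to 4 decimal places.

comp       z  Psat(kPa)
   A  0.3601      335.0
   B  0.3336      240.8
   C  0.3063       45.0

At the bubble point ψ → 0, so ΣzᵢKᵢ = 1 with Kᵢ = Pᵢˢᵃᵗ/P ⇒ P = ΣzᵢPᵢˢᵃᵗ.
P = 0.3601·335.0 + 0.3336·240.8 + 0.3063·45.0 = 214.7479 kPa

Pbub = 214.7479 kPa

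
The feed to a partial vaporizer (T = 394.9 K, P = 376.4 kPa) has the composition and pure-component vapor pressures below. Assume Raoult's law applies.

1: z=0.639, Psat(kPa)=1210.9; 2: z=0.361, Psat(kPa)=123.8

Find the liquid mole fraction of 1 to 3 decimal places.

x_1 = 0.232

Raoult's law: Kᵢ = Pᵢˢᵃᵗ/P = Pᵢˢᵃᵗ/376.4.
  K_1 = 1210.9/376.4 = 3.21706, K_2 = 123.8/376.4 = 0.32891
Rachford–Rice: g(β) = Σ zᵢ(Kᵢ−1)/(1+β(Kᵢ−1)) = 0.
g(0) = ΣzᵢKᵢ − 1 = 1.174 and g(1) = 1 − Σzᵢ/Kᵢ = -0.296, so a root lies in (0, 1).
Binary case is linear: z₁(K₁−1)(1+β(K₂−1)) + z₂(K₂−1)(1+β(K₁−1)) = 0
⇒ β = [z₁(K₁−1)+z₂(K₂−1)] / [−(K₁−1)(K₂−1)] = 1.1744/1.4879 = 0.789
Compositions from xᵢ = zᵢ/(1+β(Kᵢ−1)), yᵢ = Kᵢxᵢ:
  1: x = 0.232, y = 0.748
  2: x = 0.768, y = 0.252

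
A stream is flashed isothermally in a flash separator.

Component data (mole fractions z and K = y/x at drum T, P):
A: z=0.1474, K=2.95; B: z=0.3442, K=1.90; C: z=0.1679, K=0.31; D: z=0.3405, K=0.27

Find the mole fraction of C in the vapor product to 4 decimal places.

Let ψ = V/F and solve Σ zᵢ(Kᵢ−1)/(1+ψ(Kᵢ−1)) = 0.
g(0) = ΣzᵢKᵢ − 1 = 0.2328 and g(1) = 1 − Σzᵢ/Kᵢ = -1.0338, so a root lies in (0, 1).
Newton iteration, ψ⁰ = 0.41:
  ψ = 0.4100: g = -0.13028, g' = -0.8469 → ψ = 0.2562
  ψ = 0.2562: g = -0.00304, g' = -0.8259 → ψ = 0.2525
Converged at ψ = 0.2525.
Compositions from xᵢ = zᵢ/(1+ψ(Kᵢ−1)), yᵢ = Kᵢxᵢ:
  A: x = 0.0988, y = 0.2914
  B: x = 0.2805, y = 0.5329
  C: x = 0.2033, y = 0.0630
  D: x = 0.4174, y = 0.1127

y_C = 0.0630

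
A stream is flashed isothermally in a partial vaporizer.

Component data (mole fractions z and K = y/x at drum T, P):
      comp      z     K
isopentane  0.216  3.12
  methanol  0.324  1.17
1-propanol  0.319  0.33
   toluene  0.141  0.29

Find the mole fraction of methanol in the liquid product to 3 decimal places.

Let β = V/F and solve Σ zᵢ(Kᵢ−1)/(1+β(Kᵢ−1)) = 0.
g(0) = ΣzᵢKᵢ − 1 = 0.199 and g(1) = 1 − Σzᵢ/Kᵢ = -0.799, so a root lies in (0, 1).
Newton–Raphson from β = 0.5:
  β = 0.500: g = -0.2036, g' = -0.731 → β = 0.222
  β = 0.222: g = -0.0052, g' = -0.756 → β = 0.215
Converged at β = 0.215.
Compositions from xᵢ = zᵢ/(1+β(Kᵢ−1)), yᵢ = Kᵢxᵢ:
  isopentane: x = 0.148, y = 0.463
  methanol: x = 0.313, y = 0.366
  1-propanol: x = 0.373, y = 0.123
  toluene: x = 0.166, y = 0.048

x_methanol = 0.313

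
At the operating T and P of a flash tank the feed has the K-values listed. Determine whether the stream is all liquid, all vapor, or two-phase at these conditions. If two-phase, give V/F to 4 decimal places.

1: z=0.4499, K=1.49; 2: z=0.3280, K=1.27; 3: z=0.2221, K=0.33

ΣzᵢKᵢ = 1.1602; Σzᵢ/Kᵢ = 1.2332.
Both exceed 1, so a two-phase solution exists.
Newton iteration, ψ⁰ = 0.58:
  ψ = 0.5800: g = 0.00485, g' = -0.3501 → ψ = 0.5938
  ψ = 0.5938: g = -0.00005, g' = -0.3576 → ψ = 0.5937
Converged at ψ = 0.5937.

two-phase, V/F = 0.5937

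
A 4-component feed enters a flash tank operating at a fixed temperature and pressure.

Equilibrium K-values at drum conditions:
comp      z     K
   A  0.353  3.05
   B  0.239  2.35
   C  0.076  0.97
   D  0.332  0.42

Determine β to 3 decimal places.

β = 0.893

Rachford–Rice: g(β) = Σ zᵢ(Kᵢ−1)/(1+β(Kᵢ−1)) = 0.
Check two-phase: ΣzᵢKᵢ = 1.851 > 1 and Σzᵢ/Kᵢ = 1.086 > 1, so g(0) = 0.851 > 0 and g(1) = -0.086 < 0.
Iterate (Newton) starting at β = 0.31:
  β = 0.310: g = 0.4328, g' = -0.937 → β = 0.772
  β = 0.772: g = 0.0873, g' = -0.693 → β = 0.898
  β = 0.898: g = -0.0035, g' = -0.759 → β = 0.893
Converged at β = 0.893.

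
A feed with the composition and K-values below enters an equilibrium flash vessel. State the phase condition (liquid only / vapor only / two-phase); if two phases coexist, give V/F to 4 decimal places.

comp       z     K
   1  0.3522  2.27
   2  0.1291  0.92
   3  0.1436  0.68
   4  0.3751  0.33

two-phase, V/F = 0.2115

ΣzᵢKᵢ = 1.1397; Σzᵢ/Kᵢ = 1.6433.
Both exceed 1, so a two-phase solution exists.
Rachford–Rice: g(ψ) = Σ zᵢ(Kᵢ−1)/(1+ψ(Kᵢ−1)) = 0.
Iterate (Newton) starting at ψ = 0.43:
  ψ = 0.4300: g = -0.12770, g' = -0.5905 → ψ = 0.2138
  ψ = 0.2138: g = -0.00137, g' = -0.5986 → ψ = 0.2115
Converged at ψ = 0.2115.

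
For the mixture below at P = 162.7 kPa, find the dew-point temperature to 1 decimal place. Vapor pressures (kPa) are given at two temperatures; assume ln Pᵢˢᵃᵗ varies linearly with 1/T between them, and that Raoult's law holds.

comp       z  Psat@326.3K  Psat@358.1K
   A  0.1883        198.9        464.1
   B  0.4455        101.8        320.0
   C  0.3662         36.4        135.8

T = 349.4 K

Dew-point temperature: Σzᵢ·P/Pᵢˢᵃᵗ(T) = 1. Interpolate ln Pᵢˢᵃᵗ = aᵢ + bᵢ/T.
  T = 326.3 K: ΣzᵢP/Pᵢˢᵃᵗ = 2.5029
  T = 358.1 K: ΣzᵢP/Pᵢˢᵃᵗ = 0.7313
  T = 342.2 K: ΣzᵢP/Pᵢˢᵃᵗ = 1.3118
  T = 350.1 K: ΣzᵢP/Pᵢˢᵃᵗ = 0.9742
  T = 346.1 K: ΣzᵢP/Pᵢˢᵃᵗ = 1.1305
  T = 348.1 K: ΣzᵢP/Pᵢˢᵃᵗ = 1.0490
Interpolating between 348.1 K and 350.1 K gives T ≈ 349.4 K.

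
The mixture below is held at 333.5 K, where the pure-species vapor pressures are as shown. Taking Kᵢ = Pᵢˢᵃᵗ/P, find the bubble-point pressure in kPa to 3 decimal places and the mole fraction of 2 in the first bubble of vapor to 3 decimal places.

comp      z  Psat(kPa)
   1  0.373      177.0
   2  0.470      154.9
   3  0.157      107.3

At the bubble point ψ → 0, so ΣzᵢKᵢ = 1 with Kᵢ = Pᵢˢᵃᵗ/P ⇒ P = ΣzᵢPᵢˢᵃᵗ.
P = 0.373·177.0 + 0.470·154.9 + 0.157·107.3 = 155.670 kPa
yᵢ = zᵢPᵢˢᵃᵗ/P ⇒ y_2 = 0.470·154.9/155.670 = 0.468

Pbub = 155.670 kPa, y_2 = 0.468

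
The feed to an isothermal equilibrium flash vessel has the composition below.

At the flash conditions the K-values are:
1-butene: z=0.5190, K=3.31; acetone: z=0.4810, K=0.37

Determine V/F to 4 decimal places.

V/F = 0.6156

Newton–Raphson from V/F = 0.5:
  V/F = 0.5000: g = 0.11395, g' = -1.0032 → V/F = 0.6136
  V/F = 0.6136: g = 0.00196, g' = -0.9812 → V/F = 0.6156
Converged at V/F = 0.6156.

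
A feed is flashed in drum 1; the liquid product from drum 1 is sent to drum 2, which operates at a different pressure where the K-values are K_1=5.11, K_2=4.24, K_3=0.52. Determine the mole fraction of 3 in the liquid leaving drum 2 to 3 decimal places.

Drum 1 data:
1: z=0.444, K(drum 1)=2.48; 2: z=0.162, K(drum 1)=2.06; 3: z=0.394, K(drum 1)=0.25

x_3 (drum 2) = 0.888

Drum 1:
Rachford–Rice: g(ψ₁) = Σ zᵢ(Kᵢ−1)/(1+ψ₁(Kᵢ−1)) = 0.
Feasibility: ΣzᵢKᵢ = 1.533, Σzᵢ/Kᵢ = 1.834 — both > 1, two phases present.
Newton iteration, ψ₁⁰ = 0.43:
  ψ₁ = 0.430: g = 0.0834, g' = -0.932 → ψ₁ = 0.519
  ψ₁ = 0.519: g = -0.0018, g' = -0.981 → ψ₁ = 0.518
Converged at ψ₁ = 0.518.
Drum-1 compositions:
  1: x = 0.251, y = 0.624
  2: x = 0.105, y = 0.215
  3: x = 0.644, y = 0.161
Drum-2 feed = drum-1 liquid: z₂ = (0.2514, 0.1046, 0.6440).
Drum 2:
Rachford–Rice: g(ψ₂) = Σ zᵢ(Kᵢ−1)/(1+ψ₂(Kᵢ−1)) = 0.
Check two-phase: ΣzᵢKᵢ = 2.063 > 1 and Σzᵢ/Kᵢ = 1.312 > 1, so g(0) = 1.063 > 0 and g(1) = -0.312 < 0.
Newton–Raphson from ψ₂ = 0.38:
  ψ₂ = 0.380: g = 0.1772, g' = -1.090 → ψ₂ = 0.543
  ψ₂ = 0.543: g = 0.0248, g' = -0.823 → ψ₂ = 0.573
Converged at ψ₂ = 0.573.
  1: x = 0.075, y = 0.383
  2: x = 0.037, y = 0.155
  3: x = 0.888, y = 0.462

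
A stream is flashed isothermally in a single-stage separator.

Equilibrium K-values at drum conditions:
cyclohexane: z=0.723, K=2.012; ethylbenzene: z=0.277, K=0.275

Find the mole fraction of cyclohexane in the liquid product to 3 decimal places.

Material balance + equilibrium reduce to Σ zᵢ(Kᵢ−1)/(1+V/F(Kᵢ−1)) = 0.
Feasibility: ΣzᵢKᵢ = 1.531, Σzᵢ/Kᵢ = 1.367 — both > 1, two phases present.
Binary case is linear: z₁(K₁−1)(1+V/F(K₂−1)) + z₂(K₂−1)(1+V/F(K₁−1)) = 0
⇒ V/F = [z₁(K₁−1)+z₂(K₂−1)] / [−(K₁−1)(K₂−1)] = 0.5309/0.7337 = 0.724
Compositions from xᵢ = zᵢ/(1+V/F(Kᵢ−1)), yᵢ = Kᵢxᵢ:
  cyclohexane: x = 0.417, y = 0.840
  ethylbenzene: x = 0.583, y = 0.160

x_cyclohexane = 0.417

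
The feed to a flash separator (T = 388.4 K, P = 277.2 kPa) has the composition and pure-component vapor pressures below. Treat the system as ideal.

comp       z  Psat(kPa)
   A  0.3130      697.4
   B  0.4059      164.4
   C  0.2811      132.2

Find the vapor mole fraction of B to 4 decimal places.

y_B = 0.2661

Raoult's law: Kᵢ = Pᵢˢᵃᵗ/P = Pᵢˢᵃᵗ/277.2.
  K_A = 697.4/277.2 = 2.515873, K_B = 164.4/277.2 = 0.593074, K_C = 132.2/277.2 = 0.476912
Let ψ = V/F and solve Σ zᵢ(Kᵢ−1)/(1+ψ(Kᵢ−1)) = 0.
Feasibility: ΣzᵢKᵢ = 1.1623, Σzᵢ/Kᵢ = 1.3982 — both > 1, two phases present.
Iterate (Newton) starting at ψ = 0.5:
  ψ = 0.5000: g = -0.13658, g' = -0.4797 → ψ = 0.2153
  ψ = 0.2153: g = 0.01099, g' = -0.5873 → ψ = 0.2340
  ψ = 0.2340: g = 0.00013, g' = -0.5739 → ψ = 0.2342
Converged at ψ = 0.2342.
Compositions from xᵢ = zᵢ/(1+ψ(Kᵢ−1)), yᵢ = Kᵢxᵢ:
  A: x = 0.2310, y = 0.5811
  B: x = 0.4487, y = 0.2661
  C: x = 0.3204, y = 0.1528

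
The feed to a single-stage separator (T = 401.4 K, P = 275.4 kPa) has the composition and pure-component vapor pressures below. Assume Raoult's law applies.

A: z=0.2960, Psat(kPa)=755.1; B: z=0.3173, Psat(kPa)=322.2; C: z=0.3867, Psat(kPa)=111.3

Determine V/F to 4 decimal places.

Raoult's law: Kᵢ = Pᵢˢᵃᵗ/P = Pᵢˢᵃᵗ/275.4.
  K_A = 755.1/275.4 = 2.741830, K_B = 322.2/275.4 = 1.169935, K_C = 111.3/275.4 = 0.404139
Material balance + equilibrium reduce to Σ zᵢ(Kᵢ−1)/(1+V/F(Kᵢ−1)) = 0.
g(0) = ΣzᵢKᵢ − 1 = 0.3391 and g(1) = 1 − Σzᵢ/Kᵢ = -0.3360, so a root lies in (0, 1).
Newton iteration, V/F⁰ = 0.53:
  V/F = 0.5300: g = -0.01922, g' = -0.5438 → V/F = 0.4947
  V/F = 0.4947: g = -0.00002, g' = -0.5430 → V/F = 0.4946
Converged at V/F = 0.4946.

V/F = 0.4946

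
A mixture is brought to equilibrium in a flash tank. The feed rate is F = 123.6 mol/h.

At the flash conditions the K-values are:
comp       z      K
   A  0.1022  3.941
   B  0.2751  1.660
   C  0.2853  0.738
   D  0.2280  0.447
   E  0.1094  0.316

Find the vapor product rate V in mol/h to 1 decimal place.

Newton iteration, V/F⁰ = 0.5:
  V/F = 0.5000: g = -0.11583, g' = -0.4899 → V/F = 0.2636
  V/F = 0.2636: g = 0.00480, g' = -0.5618 → V/F = 0.2721
  V/F = 0.2721: g = 0.00003, g' = -0.5555 → V/F = 0.2722
Converged at V/F = 0.2722.
Then V = V/F·F = 0.2722·123.6 = 33.6 mol/h and L = F − V = 90.0 mol/h.

V = 33.6 mol/h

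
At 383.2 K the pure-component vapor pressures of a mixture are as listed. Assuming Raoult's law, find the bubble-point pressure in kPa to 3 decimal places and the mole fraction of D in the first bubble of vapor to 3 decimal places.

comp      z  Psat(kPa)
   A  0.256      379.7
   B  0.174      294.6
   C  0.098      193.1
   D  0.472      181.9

At the bubble point ψ → 0, so ΣzᵢKᵢ = 1 with Kᵢ = Pᵢˢᵃᵗ/P ⇒ P = ΣzᵢPᵢˢᵃᵗ.
P = 0.256·379.7 + 0.174·294.6 + 0.098·193.1 + 0.472·181.9 = 253.244 kPa
yᵢ = zᵢPᵢˢᵃᵗ/P ⇒ y_D = 0.472·181.9/253.244 = 0.339

Pbub = 253.244 kPa, y_D = 0.339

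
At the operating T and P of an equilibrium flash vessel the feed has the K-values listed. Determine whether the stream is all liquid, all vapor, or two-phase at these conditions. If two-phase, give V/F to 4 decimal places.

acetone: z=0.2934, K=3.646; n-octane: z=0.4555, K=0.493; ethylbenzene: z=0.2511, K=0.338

two-phase, V/F = 0.2534

ΣzᵢKᵢ = 1.3792; Σzᵢ/Kᵢ = 1.7473.
Both exceed 1, so a two-phase solution exists.
Material balance + equilibrium reduce to Σ zᵢ(Kᵢ−1)/(1+ψ(Kᵢ−1)) = 0.
Newton–Raphson from ψ = 0.65:
  ψ = 0.6500: g = -0.35081, g' = -0.8772 → ψ = 0.2501
  ψ = 0.2501: g = 0.00351, g' = -1.0555 → ψ = 0.2534
Converged at ψ = 0.2534.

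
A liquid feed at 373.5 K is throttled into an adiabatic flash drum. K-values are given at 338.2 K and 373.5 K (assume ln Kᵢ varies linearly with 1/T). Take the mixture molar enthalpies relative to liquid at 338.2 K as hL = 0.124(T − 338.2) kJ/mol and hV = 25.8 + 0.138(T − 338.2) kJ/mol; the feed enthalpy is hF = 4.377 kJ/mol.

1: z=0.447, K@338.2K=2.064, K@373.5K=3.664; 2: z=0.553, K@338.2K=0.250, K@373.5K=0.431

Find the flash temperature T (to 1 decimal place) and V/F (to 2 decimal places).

T = 342.0 K, V/F = 0.15

Adiabatic flash: solve Rachford–Rice at each trial T, then check hF = ψ·hV(T) + (1−ψ)·hL(T).
  T = 338.2 K: K = (2.064, 0.250), RR gives ψ = 0.076, H_out = 1.968 kJ/mol
  T = 373.5 K: K = (3.664, 0.431), RR gives ψ = 0.578, H_out = 19.575 kJ/mol
  T = 355.9 K: K = (2.792, 0.333), RR gives ψ = 0.361, H_out = 11.611 kJ/mol
  T = 347.0 K: K = (2.408, 0.289), RR gives ψ = 0.236, H_out = 7.213 kJ/mol
  T = 342.6 K: K = (2.231, 0.269), RR gives ψ = 0.163, H_out = 4.750 kJ/mol
  T = 340.4 K: K = (2.147, 0.259), RR gives ψ = 0.121, H_out = 3.407 kJ/mol
Linear interpolation between T = 340.4 (H_out = 3.407) and T = 342.6 (H_out = 4.750) on hF = 4.377 gives T ≈ 342.0 K, at which ψ = 0.15.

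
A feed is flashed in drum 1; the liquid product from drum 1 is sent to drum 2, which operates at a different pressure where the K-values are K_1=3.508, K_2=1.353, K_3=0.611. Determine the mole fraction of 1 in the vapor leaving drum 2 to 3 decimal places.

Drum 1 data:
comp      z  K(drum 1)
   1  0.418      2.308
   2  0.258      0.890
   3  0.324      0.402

Drum 1:
Let ψ₁ = V/F and solve Σ zᵢ(Kᵢ−1)/(1+ψ₁(Kᵢ−1)) = 0.
Check two-phase: ΣzᵢKᵢ = 1.325 > 1 and Σzᵢ/Kᵢ = 1.277 > 1, so g(0) = 0.325 > 0 and g(1) = -0.277 < 0.
Iterate (Newton) starting at ψ₁ = 0.59:
  ψ₁ = 0.590: g = -0.0211, g' = -0.508 → ψ₁ = 0.548
Converged at ψ₁ = 0.548.
Drum-1 compositions:
  1: x = 0.243, y = 0.562
  2: x = 0.275, y = 0.244
  3: x = 0.482, y = 0.194
Drum-2 feed = drum-1 liquid: z₂ = (0.2435, 0.2746, 0.4820).
Drum 2:
Iterate (Newton) starting at ψ₂ = 0.5:
  ψ₂ = 0.500: g = 0.1205, g' = -0.439 → ψ₂ = 0.775
  ψ₂ = 0.775: g = 0.0152, g' = -0.347 → ψ₂ = 0.818
  ψ₂ = 0.818: g = 0.0001, g' = -0.342 → ψ₂ = 0.819
Converged at ψ₂ = 0.819.
  1: x = 0.080, y = 0.280
  2: x = 0.213, y = 0.288
  3: x = 0.707, y = 0.432

y_1 (drum 2) = 0.280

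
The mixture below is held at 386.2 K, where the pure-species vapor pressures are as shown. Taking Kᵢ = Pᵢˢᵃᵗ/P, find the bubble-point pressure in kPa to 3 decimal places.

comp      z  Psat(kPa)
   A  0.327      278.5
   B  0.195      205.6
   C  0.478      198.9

Pbub = 226.236 kPa

At the bubble point ψ → 0, so ΣzᵢKᵢ = 1 with Kᵢ = Pᵢˢᵃᵗ/P ⇒ P = ΣzᵢPᵢˢᵃᵗ.
P = 0.327·278.5 + 0.195·205.6 + 0.478·198.9 = 226.236 kPa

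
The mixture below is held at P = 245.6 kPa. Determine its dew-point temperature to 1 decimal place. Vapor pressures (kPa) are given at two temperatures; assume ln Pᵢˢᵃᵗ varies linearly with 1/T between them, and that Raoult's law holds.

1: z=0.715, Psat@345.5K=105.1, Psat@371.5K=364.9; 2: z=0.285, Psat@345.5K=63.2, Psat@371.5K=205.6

Dew-point temperature: Σzᵢ·P/Pᵢˢᵃᵗ(T) = 1. Interpolate ln Pᵢˢᵃᵗ = aᵢ + bᵢ/T.
  T = 345.5 K: ΣzᵢP/Pᵢˢᵃᵗ = 2.7784
  T = 371.5 K: ΣzᵢP/Pᵢˢᵃᵗ = 0.8217
  T = 358.5 K: ΣzᵢP/Pᵢˢᵃᵗ = 1.4777
  T = 365.0 K: ΣzᵢP/Pᵢˢᵃᵗ = 1.0961
  T = 368.2 K: ΣzᵢP/Pᵢˢᵃᵗ = 0.9499
  T = 366.6 K: ΣzᵢP/Pᵢˢᵃᵗ = 1.0201
  T = 367.4 K: ΣzᵢP/Pᵢˢᵃᵗ = 0.9843
Interpolating between 366.6 K and 367.4 K gives T ≈ 367.0 K.

T = 367.0 K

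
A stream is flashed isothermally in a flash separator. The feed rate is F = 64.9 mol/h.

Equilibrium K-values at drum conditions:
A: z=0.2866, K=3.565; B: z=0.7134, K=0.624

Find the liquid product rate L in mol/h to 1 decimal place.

L = 33.5 mol/h

Rachford–Rice: g(V/F) = Σ zᵢ(Kᵢ−1)/(1+V/F(Kᵢ−1)) = 0.
Feasibility: ΣzᵢKᵢ = 1.4669, Σzᵢ/Kᵢ = 1.2237 — both > 1, two phases present.
Binary case is linear: z₁(K₁−1)(1+V/F(K₂−1)) + z₂(K₂−1)(1+V/F(K₁−1)) = 0
⇒ V/F = [z₁(K₁−1)+z₂(K₂−1)] / [−(K₁−1)(K₂−1)] = 0.46689/0.96444 = 0.4841
Then V = V/F·F = 0.4841·64.9 = 31.4 mol/h and L = F − V = 33.5 mol/h.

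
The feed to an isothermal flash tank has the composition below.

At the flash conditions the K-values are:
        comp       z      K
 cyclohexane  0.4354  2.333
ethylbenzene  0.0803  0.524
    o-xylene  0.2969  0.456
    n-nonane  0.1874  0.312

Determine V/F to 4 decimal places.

V/F = 0.3213

Rachford–Rice: g(V/F) = Σ zᵢ(Kᵢ−1)/(1+V/F(Kᵢ−1)) = 0.
g(0) = ΣzᵢKᵢ − 1 = 0.2517 and g(1) = 1 − Σzᵢ/Kᵢ = -0.5916, so a root lies in (0, 1).
Newton iteration, V/F⁰ = 0.59:
  V/F = 0.5900: g = -0.18315, g' = -0.7195 → V/F = 0.3354
  V/F = 0.3354: g = -0.00961, g' = -0.6766 → V/F = 0.3212
  V/F = 0.3212: g = 0.00002, g' = -0.6798 → V/F = 0.3213
Converged at V/F = 0.3213.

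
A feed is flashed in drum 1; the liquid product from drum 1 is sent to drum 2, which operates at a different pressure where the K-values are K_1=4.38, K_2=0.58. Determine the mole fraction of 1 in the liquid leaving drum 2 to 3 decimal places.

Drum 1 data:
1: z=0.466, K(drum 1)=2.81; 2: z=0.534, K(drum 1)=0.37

Drum 1:
Let ψ₁ = V/F and solve Σ zᵢ(Kᵢ−1)/(1+ψ₁(Kᵢ−1)) = 0.
g(0) = ΣzᵢKᵢ − 1 = 0.507 and g(1) = 1 − Σzᵢ/Kᵢ = -0.609, so a root lies in (0, 1).
Binary case is linear: z₁(K₁−1)(1+ψ₁(K₂−1)) + z₂(K₂−1)(1+ψ₁(K₁−1)) = 0
⇒ ψ₁ = [z₁(K₁−1)+z₂(K₂−1)] / [−(K₁−1)(K₂−1)] = 0.5070/1.1403 = 0.445
Drum-1 compositions:
  1: x = 0.258, y = 0.726
  2: x = 0.742, y = 0.274
Drum-2 feed = drum-1 liquid: z₂ = (0.2582, 0.7418).
Drum 2:
Let ψ₂ = V/F and solve Σ zᵢ(Kᵢ−1)/(1+ψ₂(Kᵢ−1)) = 0.
Feasibility: ΣzᵢKᵢ = 1.561, Σzᵢ/Kᵢ = 1.338 — both > 1, two phases present.
Iterate (Newton) starting at ψ₂ = 0.37:
  ψ₂ = 0.370: g = 0.0189, g' = -0.766 → ψ₂ = 0.395
Converged at ψ₂ = 0.395.
  1: x = 0.111, y = 0.484
  2: x = 0.889, y = 0.516

x_1 (drum 2) = 0.111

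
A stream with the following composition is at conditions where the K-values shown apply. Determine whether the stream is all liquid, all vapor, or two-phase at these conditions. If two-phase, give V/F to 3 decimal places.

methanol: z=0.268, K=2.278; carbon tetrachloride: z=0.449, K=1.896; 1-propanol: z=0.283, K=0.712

all vapor

ΣzᵢKᵢ = 1.663; Σzᵢ/Kᵢ = 0.752.
Since Σzᵢ/Kᵢ < 1 the mixture is above its dew point — single vapor phase.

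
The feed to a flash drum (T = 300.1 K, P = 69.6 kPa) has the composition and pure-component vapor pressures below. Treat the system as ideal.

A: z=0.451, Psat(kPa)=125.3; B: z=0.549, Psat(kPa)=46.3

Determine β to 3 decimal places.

Raoult's law: Kᵢ = Pᵢˢᵃᵗ/P = Pᵢˢᵃᵗ/69.6.
  K_A = 125.3/69.6 = 1.80029, K_B = 46.3/69.6 = 0.66523
Binary case is linear: z₁(K₁−1)(1+β(K₂−1)) + z₂(K₂−1)(1+β(K₁−1)) = 0
⇒ β = [z₁(K₁−1)+z₂(K₂−1)] / [−(K₁−1)(K₂−1)] = 0.1771/0.2679 = 0.661

β = 0.661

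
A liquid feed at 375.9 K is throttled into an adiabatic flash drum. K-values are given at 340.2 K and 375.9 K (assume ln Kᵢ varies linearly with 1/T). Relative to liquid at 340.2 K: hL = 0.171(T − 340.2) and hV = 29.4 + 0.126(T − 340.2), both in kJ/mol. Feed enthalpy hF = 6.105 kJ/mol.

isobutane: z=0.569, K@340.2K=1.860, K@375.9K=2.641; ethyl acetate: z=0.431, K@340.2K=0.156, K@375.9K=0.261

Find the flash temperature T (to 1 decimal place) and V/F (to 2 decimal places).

Adiabatic flash: solve Rachford–Rice at each trial T, then check hF = ψ·hV(T) + (1−ψ)·hL(T).
  T = 340.2 K: K = (1.860, 0.156), RR gives ψ = 0.173, H_out = 5.086 kJ/mol
  T = 375.9 K: K = (2.641, 0.261), RR gives ψ = 0.507, H_out = 20.205 kJ/mol
  T = 358.0 K: K = (2.235, 0.204), RR gives ψ = 0.366, H_out = 13.510 kJ/mol
  T = 349.1 K: K = (2.044, 0.179), RR gives ψ = 0.280, H_out = 9.646 kJ/mol
  T = 344.6 K: K = (1.950, 0.167), RR gives ψ = 0.229, H_out = 7.452 kJ/mol
  T = 342.4 K: K = (1.905, 0.162), RR gives ψ = 0.202, H_out = 6.300 kJ/mol
Linear interpolation between T = 340.2 (H_out = 5.086) and T = 342.4 (H_out = 6.300) on hF = 6.105 gives T ≈ 342.0 K, at which ψ = 0.20.

T = 342.0 K, V/F = 0.20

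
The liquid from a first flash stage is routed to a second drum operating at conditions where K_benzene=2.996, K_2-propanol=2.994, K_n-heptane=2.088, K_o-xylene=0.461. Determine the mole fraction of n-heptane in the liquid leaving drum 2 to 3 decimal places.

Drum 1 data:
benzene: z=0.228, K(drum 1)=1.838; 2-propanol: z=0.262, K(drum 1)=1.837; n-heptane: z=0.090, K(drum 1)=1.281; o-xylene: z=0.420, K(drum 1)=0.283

Drum 1:
Material balance + equilibrium reduce to Σ zᵢ(Kᵢ−1)/(1+ψ₁(Kᵢ−1)) = 0.
Check two-phase: ΣzᵢKᵢ = 1.135 > 1 and Σzᵢ/Kᵢ = 1.821 > 1, so g(0) = 0.135 > 0 and g(1) = -0.821 < 0.
Iterate (Newton) starting at ψ₁ = 0.5:
  ψ₁ = 0.500: g = -0.1580, g' = -0.701 → ψ₁ = 0.275
  ψ₁ = 0.275: g = -0.0178, g' = -0.568 → ψ₁ = 0.243
Converged at ψ₁ = 0.243.
Drum-1 compositions:
  benzene: x = 0.189, y = 0.348
  2-propanol: x = 0.218, y = 0.400
  n-heptane: x = 0.084, y = 0.108
  o-xylene: x = 0.509, y = 0.144
Drum-2 feed = drum-1 liquid: z₂ = (0.1894, 0.2177, 0.0842, 0.5086).
Drum 2:
Rachford–Rice: g(ψ₂) = Σ zᵢ(Kᵢ−1)/(1+ψ₂(Kᵢ−1)) = 0.
Feasibility: ΣzᵢKᵢ = 1.630, Σzᵢ/Kᵢ = 1.280 — both > 1, two phases present.
Newton iteration, ψ₂⁰ = 0.5:
  ψ₂ = 0.500: g = 0.0907, g' = -0.725 → ψ₂ = 0.625
  ψ₂ = 0.625: g = 0.0025, g' = -0.692 → ψ₂ = 0.629
Converged at ψ₂ = 0.629.
  benzene: x = 0.084, y = 0.252
  2-propanol: x = 0.097, y = 0.289
  n-heptane: x = 0.050, y = 0.104
  o-xylene: x = 0.769, y = 0.355

x_n-heptane (drum 2) = 0.050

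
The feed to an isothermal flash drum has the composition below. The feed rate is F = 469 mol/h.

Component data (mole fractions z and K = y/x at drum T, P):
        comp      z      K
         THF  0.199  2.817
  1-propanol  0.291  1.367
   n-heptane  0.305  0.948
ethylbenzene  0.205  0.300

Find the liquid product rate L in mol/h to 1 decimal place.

L = 190.8 mol/h

Material balance + equilibrium reduce to Σ zᵢ(Kᵢ−1)/(1+ψ(Kᵢ−1)) = 0.
g(0) = ΣzᵢKᵢ − 1 = 0.309 and g(1) = 1 − Σzᵢ/Kᵢ = -0.289, so a root lies in (0, 1).
Newton iteration, ψ⁰ = 0.62:
  ψ = 0.620: g = -0.0129, g' = -0.486 → ψ = 0.593
Converged at ψ = 0.593.
Then V = ψ·F = 0.5931·469 = 278.2 mol/h and L = F − V = 190.8 mol/h.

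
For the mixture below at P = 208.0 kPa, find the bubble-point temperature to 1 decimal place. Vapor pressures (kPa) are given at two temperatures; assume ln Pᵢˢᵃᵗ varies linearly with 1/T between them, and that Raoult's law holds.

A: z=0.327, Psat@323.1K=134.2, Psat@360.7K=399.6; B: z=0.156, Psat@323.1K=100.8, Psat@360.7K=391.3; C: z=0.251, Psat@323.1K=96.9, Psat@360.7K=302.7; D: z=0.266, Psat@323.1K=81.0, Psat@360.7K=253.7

T = 344.2 K

Bubble-point temperature: ΣzᵢPᵢˢᵃᵗ(T) = P. Interpolate ln Pᵢˢᵃᵗ = aᵢ + bᵢ/T.
  T = 323.1 K: ΣzᵢPᵢˢᵃᵗ = 105.48 kPa
  T = 360.7 K: ΣzᵢPᵢˢᵃᵗ = 335.17 kPa
  T = 341.9 K: ΣzᵢPᵢˢᵃᵗ = 193.89 kPa
  T = 351.3 K: ΣzᵢPᵢˢᵃᵗ = 256.74 kPa
  T = 346.6 K: ΣzᵢPᵢˢᵃᵗ = 223.52 kPa
  T = 344.2 K: ΣzᵢPᵢˢᵃᵗ = 207.96 kPa
Interpolating between 344.2 K and 346.6 K gives T ≈ 344.2 K.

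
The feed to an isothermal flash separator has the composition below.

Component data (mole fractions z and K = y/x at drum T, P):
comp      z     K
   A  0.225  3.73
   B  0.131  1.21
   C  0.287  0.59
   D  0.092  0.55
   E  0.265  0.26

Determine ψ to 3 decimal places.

ψ = 0.221

Let ψ = V/F and solve Σ zᵢ(Kᵢ−1)/(1+ψ(Kᵢ−1)) = 0.
g(0) = ΣzᵢKᵢ − 1 = 0.287 and g(1) = 1 − Σzᵢ/Kᵢ = -0.842, so a root lies in (0, 1).
Newton–Raphson from ψ = 0.41:
  ψ = 0.410: g = -0.1586, g' = -0.775 → ψ = 0.205
  ψ = 0.205: g = 0.0146, g' = -0.976 → ψ = 0.220
  ψ = 0.220: g = 0.0002, g' = -0.947 → ψ = 0.221
Converged at ψ = 0.221.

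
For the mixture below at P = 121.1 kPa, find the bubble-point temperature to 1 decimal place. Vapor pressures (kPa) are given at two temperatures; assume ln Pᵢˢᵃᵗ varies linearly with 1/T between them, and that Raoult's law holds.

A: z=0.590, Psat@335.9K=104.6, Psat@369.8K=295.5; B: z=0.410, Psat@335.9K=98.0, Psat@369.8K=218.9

T = 341.6 K

Bubble-point temperature: ΣzᵢPᵢˢᵃᵗ(T) = P. Interpolate ln Pᵢˢᵃᵗ = aᵢ + bᵢ/T.
  T = 335.9 K: ΣzᵢPᵢˢᵃᵗ = 101.89 kPa
  T = 369.8 K: ΣzᵢPᵢˢᵃᵗ = 264.09 kPa
  T = 352.9 K: ΣzᵢPᵢˢᵃᵗ = 167.80 kPa
  T = 344.4 K: ΣzᵢPᵢˢᵃᵗ = 131.51 kPa
  T = 340.1 K: ΣzᵢPᵢˢᵃᵗ = 115.76 kPa
  T = 342.2 K: ΣzᵢPᵢˢᵃᵗ = 123.24 kPa
Interpolating between 340.1 K and 342.2 K gives T ≈ 341.6 K.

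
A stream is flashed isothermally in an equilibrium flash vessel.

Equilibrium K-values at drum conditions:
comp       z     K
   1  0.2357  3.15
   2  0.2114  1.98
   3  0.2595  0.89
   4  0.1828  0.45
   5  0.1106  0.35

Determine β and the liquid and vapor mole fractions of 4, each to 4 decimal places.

Material balance + equilibrium reduce to Σ zᵢ(Kᵢ−1)/(1+β(Kᵢ−1)) = 0.
Feasibility: ΣzᵢKᵢ = 1.5130, Σzᵢ/Kᵢ = 1.1954 — both > 1, two phases present.
Newton–Raphson from β = 0.41:
  β = 0.4100: g = 0.15941, g' = -0.5936 → β = 0.6786
  β = 0.6786: g = 0.01065, g' = -0.5474 → β = 0.6980
  β = 0.6980: g = -0.00004, g' = -0.5518 → β = 0.6979
Converged at β = 0.6979.
Compositions from xᵢ = zᵢ/(1+β(Kᵢ−1)), yᵢ = Kᵢxᵢ:
  1: x = 0.0943, y = 0.2969
  2: x = 0.1255, y = 0.2486
  3: x = 0.2811, y = 0.2502
  4: x = 0.2967, y = 0.1335
  5: x = 0.2024, y = 0.0709

β = 0.6979, x_4 = 0.2967, y_4 = 0.1335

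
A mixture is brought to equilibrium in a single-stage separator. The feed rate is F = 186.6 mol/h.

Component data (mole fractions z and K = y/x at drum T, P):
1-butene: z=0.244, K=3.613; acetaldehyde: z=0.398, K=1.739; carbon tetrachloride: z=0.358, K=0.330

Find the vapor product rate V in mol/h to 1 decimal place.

Material balance + equilibrium reduce to Σ zᵢ(Kᵢ−1)/(1+β(Kᵢ−1)) = 0.
g(0) = ΣzᵢKᵢ − 1 = 0.692 and g(1) = 1 − Σzᵢ/Kᵢ = -0.381, so a root lies in (0, 1).
Newton iteration, β⁰ = 0.42:
  β = 0.420: g = 0.1946, g' = -0.816 → β = 0.658
  β = 0.658: g = 0.0030, g' = -0.838 → β = 0.662
Converged at β = 0.662.
Then V = β·F = 0.6620·186.6 = 123.5 mol/h and L = F − V = 63.1 mol/h.

V = 123.5 mol/h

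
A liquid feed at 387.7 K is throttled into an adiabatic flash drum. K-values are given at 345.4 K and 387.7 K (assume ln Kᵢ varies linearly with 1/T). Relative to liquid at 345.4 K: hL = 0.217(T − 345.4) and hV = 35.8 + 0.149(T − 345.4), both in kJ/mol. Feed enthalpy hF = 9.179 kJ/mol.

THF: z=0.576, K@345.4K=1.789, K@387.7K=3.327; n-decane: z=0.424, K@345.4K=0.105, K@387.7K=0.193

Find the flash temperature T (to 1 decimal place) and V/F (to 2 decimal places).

T = 351.8 K, V/F = 0.22

Adiabatic flash: solve Rachford–Rice at each trial T, then check hF = ψ·hV(T) + (1−ψ)·hL(T).
  T = 345.4 K: K = (1.789, 0.105), RR gives ψ = 0.106, H_out = 3.801 kJ/mol
  T = 387.7 K: K = (3.327, 0.193), RR gives ψ = 0.532, H_out = 26.680 kJ/mol
  T = 366.5 K: K = (2.482, 0.145), RR gives ψ = 0.387, H_out = 17.891 kJ/mol
  T = 355.9 K: K = (2.116, 0.124), RR gives ψ = 0.277, H_out = 12.010 kJ/mol
  T = 350.6 K: K = (1.946, 0.114), RR gives ψ = 0.202, H_out = 8.294 kJ/mol
  T = 353.2 K: K = (2.028, 0.119), RR gives ψ = 0.241, H_out = 10.204 kJ/mol
  T = 351.9 K: K = (1.987, 0.116), RR gives ψ = 0.222, H_out = 9.272 kJ/mol
Linear interpolation between T = 350.6 (H_out = 8.294) and T = 351.9 (H_out = 9.272) on hF = 9.179 gives T ≈ 351.8 K, at which ψ = 0.22.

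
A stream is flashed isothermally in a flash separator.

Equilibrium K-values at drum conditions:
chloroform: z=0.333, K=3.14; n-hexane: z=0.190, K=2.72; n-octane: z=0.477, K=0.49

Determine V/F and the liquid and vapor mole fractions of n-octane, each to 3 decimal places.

Rachford–Rice: g(V/F) = Σ zᵢ(Kᵢ−1)/(1+V/F(Kᵢ−1)) = 0.
Feasibility: ΣzᵢKᵢ = 1.796, Σzᵢ/Kᵢ = 1.149 — both > 1, two phases present.
Iterate (Newton) starting at V/F = 0.5:
  V/F = 0.500: g = 0.1934, g' = -0.742 → V/F = 0.761
  V/F = 0.761: g = 0.0153, g' = -0.658 → V/F = 0.784
Converged at V/F = 0.784.
Compositions from xᵢ = zᵢ/(1+V/F(Kᵢ−1)), yᵢ = Kᵢxᵢ:
  chloroform: x = 0.124, y = 0.391
  n-hexane: x = 0.081, y = 0.220
  n-octane: x = 0.795, y = 0.389

V/F = 0.784, x_n-octane = 0.795, y_n-octane = 0.389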